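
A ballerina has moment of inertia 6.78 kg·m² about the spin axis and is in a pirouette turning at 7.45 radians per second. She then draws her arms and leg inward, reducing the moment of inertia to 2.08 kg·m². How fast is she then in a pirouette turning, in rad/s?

Angular momentum about the spin axis is conserved since the torque about it is zero.
ω₂ = I₁ω₁ / I₂ = (6.780)(7.45 rad/s) / (2.080) = 24.28 rad/s.

ω₂ ≈ 24.3 rad/s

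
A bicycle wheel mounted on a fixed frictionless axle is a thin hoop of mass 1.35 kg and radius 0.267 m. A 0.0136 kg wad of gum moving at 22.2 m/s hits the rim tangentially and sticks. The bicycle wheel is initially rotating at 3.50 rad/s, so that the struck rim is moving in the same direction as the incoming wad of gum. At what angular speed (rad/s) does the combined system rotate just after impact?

|ω_f| ≈ 4.29 rad/s

The axle reaction passes through the axle and exerts no torque about it; angular momentum about the axle is conserved through the impact.
I_p = (1.35)(0.267)² = 0.09624 kg·m². Taking the sense of the wad of gum's angular momentum as positive, L_{wad} = m v R = (0.0136)(22.2)(0.267) = 0.08061 kg·m²/s.
L_i = +I_p ω_p + m v R = +(0.09624)(3.50) + 0.08061 = 0.4175 kg·m²/s.
After sticking, I_f = I_p + m R² = 0.09624 + (0.0136)(0.267)² = 0.09721 kg·m².
ω_f = L_i / I_f = 0.4175 / 0.09721 = 4.294 rad/s.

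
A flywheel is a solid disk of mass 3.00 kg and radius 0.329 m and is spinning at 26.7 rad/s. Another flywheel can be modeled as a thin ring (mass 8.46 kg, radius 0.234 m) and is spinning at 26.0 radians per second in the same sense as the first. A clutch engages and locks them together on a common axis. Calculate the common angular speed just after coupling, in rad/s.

The coupling torques are internal; angular momentum about the shared axis is conserved.
Moments of inertia: I_A = ½(3.00)(0.329)² = 0.1624 kg·m²; I_B = (8.46)(0.234)² = 0.4632 kg·m².
Taking A's sense as positive: L = (0.1624)(26.7) + (0.4632)(26.0) = 16.38 kg·m²·rad/s.
Combined I = 0.1624 + 0.4632 = 0.6256 kg·m².
ω_f = L / I = 16.38 / 0.6256 = 26.18 rad/s.

|ω_f| ≈ 26.2 rad/s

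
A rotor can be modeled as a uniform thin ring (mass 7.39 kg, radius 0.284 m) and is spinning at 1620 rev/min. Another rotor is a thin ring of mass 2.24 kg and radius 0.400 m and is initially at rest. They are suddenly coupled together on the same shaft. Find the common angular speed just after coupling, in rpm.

|ω_f| ≈ 1010 rpm

No external torque acts about the common axis, so total angular momentum is conserved.
Moments of inertia: I_A = (7.39)(0.284)² = 0.5960 kg·m²; I_B = (2.24)(0.400)² = 0.3584 kg·m².
Taking A's sense as positive: L = (0.5960)(1620) = 965.6 kg·m²·rpm.
Combined I = 0.5960 + 0.3584 = 0.9544 kg·m².
ω_f = L / I = 965.6 / 0.9544 = 1012 rpm.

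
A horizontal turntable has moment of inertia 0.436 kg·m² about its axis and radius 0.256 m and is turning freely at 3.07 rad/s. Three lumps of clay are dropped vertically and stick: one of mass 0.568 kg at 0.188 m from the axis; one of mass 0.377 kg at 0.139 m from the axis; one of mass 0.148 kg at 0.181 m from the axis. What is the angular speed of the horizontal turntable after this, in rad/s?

ω_f ≈ 2.86 rad/s

The added mass arrives with no angular momentum about the axis, and any external torque about the axis is negligible, so the system's angular momentum is conserved.
Added inertia Σmr² = (0.568)(0.188)² + (0.377)(0.139)² + (0.148)(0.181)² = 0.03221 kg·m²; I_f = 0.4360 + 0.03221 = 0.4682 kg·m².
ω_f = I_p ω_i / I_f = (0.4360)(3.07) / 0.4682 = 2.859 rad/s.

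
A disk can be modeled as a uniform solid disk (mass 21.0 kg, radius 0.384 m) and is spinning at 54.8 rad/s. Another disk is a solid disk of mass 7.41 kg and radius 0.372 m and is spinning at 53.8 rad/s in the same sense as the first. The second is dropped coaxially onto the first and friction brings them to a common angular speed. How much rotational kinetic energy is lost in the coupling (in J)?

The coupling torques are internal; angular momentum about the shared axis is conserved.
Moments of inertia: I_A = ½(21.0)(0.384)² = 1.548 kg·m²; I_B = ½(7.41)(0.372)² = 0.5127 kg·m².
Taking A's sense as positive: L = (1.548)(54.8) + (0.5127)(53.8) = 112.4 kg·m²·rad/s.
Combined I = 1.548 + 0.5127 = 2.061 kg·m².
ω_f = L / I = 112.4 / 2.061 = 54.55 rad/s.
KE_i = ½ΣIω² = 3067 J; KE_f = ½(2.061)(54.55)² = 3067 J.

ΔKE lost ≈ 0.193 J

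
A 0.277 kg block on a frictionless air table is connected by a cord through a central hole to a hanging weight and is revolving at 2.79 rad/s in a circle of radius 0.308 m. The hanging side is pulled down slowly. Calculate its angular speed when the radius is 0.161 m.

ω₂ ≈ 10.2 rad/s

The constraining force is radial, so m r² ω about the center is conserved.
ω₂ = ω₁ (r₁/r₂)² = (2.79)(0.308/0.161)² = 10.21 rad/s.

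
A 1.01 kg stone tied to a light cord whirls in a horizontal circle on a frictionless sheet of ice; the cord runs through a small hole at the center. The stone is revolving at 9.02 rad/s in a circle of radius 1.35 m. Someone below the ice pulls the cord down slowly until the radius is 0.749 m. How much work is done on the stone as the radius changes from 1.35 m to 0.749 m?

No torque about the axis ⇒ m r₁² ω₁ = m r₂² ω₂.
ω₂ = ω₁ (r₁/r₂)² = (9.02)(1.35/0.749)² = 29.30 rad/s.
W = ΔKE = ½m(v₂² − v₁²) = 168.4 J.

W ≈ 168 J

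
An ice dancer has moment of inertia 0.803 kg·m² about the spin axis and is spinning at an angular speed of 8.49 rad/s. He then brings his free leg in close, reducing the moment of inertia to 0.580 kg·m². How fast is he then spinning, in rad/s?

ω₂ ≈ 11.8 rad/s

No external torque acts about the spin axis, so angular momentum is conserved.
ω₂ = I₁ω₁ / I₂ = (0.8030)(8.49 rad/s) / (0.5800) = 11.75 rad/s.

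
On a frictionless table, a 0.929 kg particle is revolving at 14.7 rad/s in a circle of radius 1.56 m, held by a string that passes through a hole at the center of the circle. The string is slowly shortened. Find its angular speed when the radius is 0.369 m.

The constraining force is radial, so m r² ω about the center is conserved.
ω₂ = ω₁ (r₁/r₂)² = (14.7)(1.56/0.369)² = 262.7 rad/s.

ω₂ ≈ 263 rad/s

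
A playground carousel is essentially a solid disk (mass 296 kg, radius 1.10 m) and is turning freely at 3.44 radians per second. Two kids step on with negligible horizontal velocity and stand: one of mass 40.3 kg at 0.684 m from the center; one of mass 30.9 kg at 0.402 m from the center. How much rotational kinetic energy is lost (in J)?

No external torque acts about the center; L_before = L_after.
I_p = ½(296)(1.10)² = 179.1 kg·m².
Added inertia Σmr² = (40.3)(0.684)² + (30.9)(0.402)² = 23.85 kg·m²; I_f = 179.1 + 23.85 = 202.9 kg·m².
ω_f = I_p ω_i / I_f = (179.1)(3.44) / 202.9 = 3.036 rad/s.
KE_i = ½(179.1)(3.440 rad/s)² = 1060 J; KE_f = ½(202.9)(3.036)² = 935.1 J.

energy lost ≈ 125 J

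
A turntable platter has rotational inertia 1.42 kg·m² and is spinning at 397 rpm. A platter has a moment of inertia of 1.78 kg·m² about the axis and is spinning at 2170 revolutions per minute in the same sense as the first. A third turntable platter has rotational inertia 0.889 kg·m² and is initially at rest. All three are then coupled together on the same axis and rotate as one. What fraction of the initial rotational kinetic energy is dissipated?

No external torque acts about the common axis, so total angular momentum is conserved.
Taking A's sense as positive: L = (1.420)(397) + (1.780)(2170) = 4426 kg·m²·rpm.
Combined I = 1.420 + 1.780 + 0.8890 = 4.089 kg·m².
ω_f = L / I = 4426 / 4.089 = 1082 rpm.
KE_i = ½ΣIω² = 47190 J; KE_f = ½(4.089)(113.4)² = 26270 J.
Fraction dissipated = (KE_i − KE_f)/KE_i = 0.4432.

fraction ≈ 0.443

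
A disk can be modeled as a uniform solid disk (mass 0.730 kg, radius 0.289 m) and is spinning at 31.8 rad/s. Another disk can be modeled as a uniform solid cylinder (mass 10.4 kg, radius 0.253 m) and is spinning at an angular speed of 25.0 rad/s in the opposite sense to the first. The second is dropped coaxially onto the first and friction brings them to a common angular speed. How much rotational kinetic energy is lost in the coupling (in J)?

The coupling torques are internal; angular momentum about the shared axis is conserved.
Moments of inertia: I_A = ½(0.730)(0.289)² = 0.03049 kg·m²; I_B = ½(10.4)(0.253)² = 0.3328 kg·m².
Taking A's sense as positive: L = (0.03049)(31.8) − (0.3328)(25.0) = -7.352 kg·m²·rad/s.
Combined I = 0.03049 + 0.3328 = 0.3633 kg·m².
ω_f = L / I = -7.352 / 0.3633 = -20.23 rad/s.
KE_i = ½ΣIω² = 119.4 J; KE_f = ½(0.3633)(20.23)² = 74.38 J.

ΔKE lost ≈ 45.1 J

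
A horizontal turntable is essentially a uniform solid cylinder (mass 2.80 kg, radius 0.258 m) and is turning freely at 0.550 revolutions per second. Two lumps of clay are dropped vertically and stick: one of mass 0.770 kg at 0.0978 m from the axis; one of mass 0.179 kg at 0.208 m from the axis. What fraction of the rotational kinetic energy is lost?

The added mass arrives with no angular momentum about the axis, and any external torque about the axis is negligible, so the system's angular momentum is conserved.
I_p = ½(2.80)(0.258)² = 0.09319 kg·m².
Added inertia Σmr² = (0.770)(0.0978)² + (0.179)(0.208)² = 0.01511 kg·m²; I_f = 0.09319 + 0.01511 = 0.1083 kg·m².
ω_f = I_p ω_i / I_f = (0.09319)(0.550) / 0.1083 = 0.4733 rev/s.
KE_i = ½(0.09319)(3.456 rad/s)² = 0.5564 J; KE_f = ½(0.1083)(2.974)² = 0.4788 J.
Fraction lost = 0.1395.

fraction ≈ 0.140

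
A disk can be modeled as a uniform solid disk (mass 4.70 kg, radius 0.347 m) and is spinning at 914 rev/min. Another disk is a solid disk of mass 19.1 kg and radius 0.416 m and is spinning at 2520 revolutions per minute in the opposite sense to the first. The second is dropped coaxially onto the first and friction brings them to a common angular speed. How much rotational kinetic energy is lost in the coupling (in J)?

ΔKE lost ≈ 15600 J

The coupling torques are internal; angular momentum about the shared axis is conserved.
Moments of inertia: I_A = ½(4.70)(0.347)² = 0.2830 kg·m²; I_B = ½(19.1)(0.416)² = 1.653 kg·m².
Taking A's sense as positive: L = (0.2830)(914) − (1.653)(2520) = -3906 kg·m²·rpm.
Combined I = 0.2830 + 1.653 = 1.936 kg·m².
ω_f = L / I = -3906 / 1.936 = -2018 rpm.
KE_i = ½ΣIω² = 58840 J; KE_f = ½(1.936)(211.3)² = 43220 J.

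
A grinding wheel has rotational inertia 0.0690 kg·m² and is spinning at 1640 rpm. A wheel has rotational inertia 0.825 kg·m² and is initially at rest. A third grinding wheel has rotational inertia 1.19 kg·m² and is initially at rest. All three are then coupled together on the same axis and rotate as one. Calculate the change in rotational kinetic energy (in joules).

ΔKE ≈ -984 J

The coupling torques are internal; angular momentum about the shared axis is conserved.
Taking A's sense as positive: L = (0.06900)(1640) = 113.2 kg·m²·rpm.
Combined I = 0.06900 + 0.8250 + 1.190 = 2.084 kg·m².
ω_f = L / I = 113.2 / 2.084 = 54.30 rpm.
KE_i = ½ΣIω² = 1018 J; KE_f = ½(2.084)(5.686)² = 33.69 J.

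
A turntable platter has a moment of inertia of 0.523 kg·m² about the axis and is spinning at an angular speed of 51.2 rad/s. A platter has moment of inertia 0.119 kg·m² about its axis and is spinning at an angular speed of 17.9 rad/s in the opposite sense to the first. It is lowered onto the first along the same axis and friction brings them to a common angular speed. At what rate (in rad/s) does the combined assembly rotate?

No external torque acts about the common axis, so total angular momentum is conserved.
Taking A's sense as positive: L = (0.5230)(51.2) − (0.1190)(17.9) = 24.65 kg·m²·rad/s.
Combined I = 0.5230 + 0.1190 = 0.6420 kg·m².
ω_f = L / I = 24.65 / 0.6420 = 38.39 rad/s.

|ω_f| ≈ 38.4 rad/s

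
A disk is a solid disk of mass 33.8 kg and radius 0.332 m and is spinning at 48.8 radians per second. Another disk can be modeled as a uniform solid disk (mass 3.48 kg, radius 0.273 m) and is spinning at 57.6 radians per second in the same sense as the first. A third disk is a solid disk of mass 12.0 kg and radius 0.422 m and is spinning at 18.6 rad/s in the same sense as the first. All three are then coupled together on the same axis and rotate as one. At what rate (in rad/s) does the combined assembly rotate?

The coupling torques are internal; angular momentum about the shared axis is conserved.
Moments of inertia: I_A = ½(33.8)(0.332)² = 1.863 kg·m²; I_B = ½(3.48)(0.273)² = 0.1297 kg·m²; I_C = ½(12.0)(0.422)² = 1.069 kg·m².
Taking A's sense as positive: L = (1.863)(48.8) + (0.1297)(57.6) + (1.069)(18.6) = 118.2 kg·m²·rad/s.
Combined I = 1.863 + 0.1297 + 1.069 = 3.061 kg·m².
ω_f = L / I = 118.2 / 3.061 = 38.63 rad/s.

|ω_f| ≈ 38.6 rad/s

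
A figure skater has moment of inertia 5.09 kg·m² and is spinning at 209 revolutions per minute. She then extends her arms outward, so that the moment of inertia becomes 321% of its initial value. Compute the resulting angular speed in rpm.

Angular momentum about the spin axis is conserved since the torque about it is zero.
I₂ = 3.21 × 5.09 = 16.34 kg·m².
ω₂ = I₁ω₁ / I₂ = (5.090)(209 rpm) / (16.34) = 65.11 rpm.

ω₂ ≈ 65.1 rpm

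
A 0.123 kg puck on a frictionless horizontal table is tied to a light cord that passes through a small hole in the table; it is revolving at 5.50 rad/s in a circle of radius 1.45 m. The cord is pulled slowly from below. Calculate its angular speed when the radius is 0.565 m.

ω₂ ≈ 36.2 rad/s

No torque about the axis ⇒ m r₁² ω₁ = m r₂² ω₂.
ω₂ = ω₁ (r₁/r₂)² = (5.50)(1.45/0.565)² = 36.22 rad/s.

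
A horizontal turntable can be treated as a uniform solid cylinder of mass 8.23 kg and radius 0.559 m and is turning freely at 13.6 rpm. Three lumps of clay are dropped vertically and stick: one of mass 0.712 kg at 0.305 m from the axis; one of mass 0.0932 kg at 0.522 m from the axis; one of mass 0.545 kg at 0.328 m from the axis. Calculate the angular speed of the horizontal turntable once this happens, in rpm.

ω_f ≈ 12.2 rpm

No external torque acts about the axis; L_before = L_after.
I_p = ½(8.23)(0.559)² = 1.286 kg·m².
Added inertia Σmr² = (0.712)(0.305)² + (0.0932)(0.522)² + (0.545)(0.328)² = 0.1503 kg·m²; I_f = 1.286 + 0.1503 = 1.436 kg·m².
ω_f = I_p ω_i / I_f = (1.286)(13.6) / 1.436 = 12.18 rpm.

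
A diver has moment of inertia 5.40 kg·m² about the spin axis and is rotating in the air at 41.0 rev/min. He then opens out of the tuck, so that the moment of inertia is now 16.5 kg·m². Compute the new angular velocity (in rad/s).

No external torque acts about the spin axis, so angular momentum is conserved.
ω₂ = I₁ω₁ / I₂ = (5.400)(41.0 rpm) / (16.50) = 13.42 rpm = 1.405 rad/s.

ω₂ ≈ 1.41 rad/s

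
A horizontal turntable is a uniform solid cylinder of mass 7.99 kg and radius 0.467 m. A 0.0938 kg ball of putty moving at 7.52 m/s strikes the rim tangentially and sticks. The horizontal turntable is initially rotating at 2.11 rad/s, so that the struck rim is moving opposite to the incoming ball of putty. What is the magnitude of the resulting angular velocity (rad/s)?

The axle reaction passes through the axle and exerts no torque about it; angular momentum about the axle is conserved through the impact.
I_p = ½(7.99)(0.467)² = 0.8713 kg·m². Taking the sense of the ball of putty's angular momentum as positive, L_{ball} = m v R = (0.0938)(7.52)(0.467) = 0.3294 kg·m²/s.
L_i = −I_p ω_p + m v R = −(0.8713)(2.11) + 0.3294 = -1.509 kg·m²/s.
After sticking, I_f = I_p + m R² = 0.8713 + (0.0938)(0.467)² = 0.8917 kg·m².
ω_f = L_i / I_f = -1.509 / 0.8917 = -1.692 rad/s.

|ω_f| ≈ 1.69 rad/s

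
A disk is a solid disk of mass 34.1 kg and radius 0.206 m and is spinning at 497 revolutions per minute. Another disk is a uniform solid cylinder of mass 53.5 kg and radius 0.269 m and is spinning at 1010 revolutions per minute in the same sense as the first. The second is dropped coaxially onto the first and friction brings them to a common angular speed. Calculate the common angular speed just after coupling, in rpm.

The coupling torques are internal; angular momentum about the shared axis is conserved.
Moments of inertia: I_A = ½(34.1)(0.206)² = 0.7235 kg·m²; I_B = ½(53.5)(0.269)² = 1.936 kg·m².
Taking A's sense as positive: L = (0.7235)(497) + (1.936)(1010) = 2315 kg·m²·rpm.
Combined I = 0.7235 + 1.936 = 2.659 kg·m².
ω_f = L / I = 2315 / 2.659 = 870.4 rpm.

|ω_f| ≈ 870 rpm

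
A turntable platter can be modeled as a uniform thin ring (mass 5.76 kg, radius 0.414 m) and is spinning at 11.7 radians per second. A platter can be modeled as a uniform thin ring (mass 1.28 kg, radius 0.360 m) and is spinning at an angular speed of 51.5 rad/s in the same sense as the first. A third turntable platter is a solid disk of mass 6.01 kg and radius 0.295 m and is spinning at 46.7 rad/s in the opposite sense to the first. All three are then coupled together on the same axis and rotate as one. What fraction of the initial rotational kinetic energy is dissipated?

fraction ≈ 0.962

The coupling torques are internal; angular momentum about the shared axis is conserved.
Moments of inertia: I_A = (5.76)(0.414)² = 0.9872 kg·m²; I_B = (1.28)(0.360)² = 0.1659 kg·m²; I_C = ½(6.01)(0.295)² = 0.2615 kg·m².
Taking A's sense as positive: L = (0.9872)(11.7) + (0.1659)(51.5) − (0.2615)(46.7) = 7.881 kg·m²·rad/s.
Combined I = 0.9872 + 0.1659 + 0.2615 = 1.415 kg·m².
ω_f = L / I = 7.881 / 1.415 = 5.571 rad/s.
KE_i = ½ΣIω² = 572.7 J; KE_f = ½(1.415)(5.571)² = 21.96 J.
Fraction dissipated = (KE_i − KE_f)/KE_i = 0.9617.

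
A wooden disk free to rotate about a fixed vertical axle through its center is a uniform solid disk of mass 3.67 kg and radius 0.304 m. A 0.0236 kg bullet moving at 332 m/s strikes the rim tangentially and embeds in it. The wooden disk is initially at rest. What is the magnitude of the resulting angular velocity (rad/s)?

About the axle the impulsive forces during the collision are internal, so angular momentum about that axis is conserved.
I_p = ½(3.67)(0.304)² = 0.1696 kg·m². Taking the sense of the bullet's angular momentum as positive, L_{bullet} = m v R = (0.0236)(332)(0.304) = 2.382 kg·m²/s.
L_i = 0 + 2.382 = 2.382 kg·m²/s.
After sticking, I_f = I_p + m R² = 0.1696 + (0.0236)(0.304)² = 0.1718 kg·m².
ω_f = L_i / I_f = 2.382 / 0.1718 = 13.87 rad/s.

|ω_f| ≈ 13.9 rad/s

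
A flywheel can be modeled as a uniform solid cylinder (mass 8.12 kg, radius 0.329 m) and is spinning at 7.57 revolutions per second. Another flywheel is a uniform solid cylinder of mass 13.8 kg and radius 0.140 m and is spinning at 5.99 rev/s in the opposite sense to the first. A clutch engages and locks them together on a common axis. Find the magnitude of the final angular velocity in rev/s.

|ω_f| ≈ 4.38 rev/s

The coupling torques are internal; angular momentum about the shared axis is conserved.
Moments of inertia: I_A = ½(8.12)(0.329)² = 0.4395 kg·m²; I_B = ½(13.8)(0.140)² = 0.1352 kg·m².
Taking A's sense as positive: L = (0.4395)(7.57) − (0.1352)(5.99) = 2.517 kg·m²·rev/s.
Combined I = 0.4395 + 0.1352 = 0.5747 kg·m².
ω_f = L / I = 2.517 / 0.5747 = 4.379 rev/s.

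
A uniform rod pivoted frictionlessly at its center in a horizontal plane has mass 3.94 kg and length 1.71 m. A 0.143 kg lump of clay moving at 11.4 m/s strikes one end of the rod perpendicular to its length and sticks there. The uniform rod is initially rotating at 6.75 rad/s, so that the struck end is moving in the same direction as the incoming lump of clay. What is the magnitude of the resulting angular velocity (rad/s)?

|ω_f| ≈ 7.40 rad/s

About the pivot the impulsive forces during the collision are internal, so angular momentum about that axis is conserved.
I_p = (1/12)(3.94)(1.71)² = 0.9601 kg·m². Taking the sense of the lump of clay's angular momentum as positive, L_{lump} = m v R = (0.143)(11.4)(1.71/2) = 1.394 kg·m²/s.
L_i = +I_p ω_p + m v R = +(0.9601)(6.75) + 1.394 = 7.874 kg·m²/s.
After sticking, I_f = I_p + m R² = 0.9601 + (0.143)(1.71/2)² = 1.065 kg·m².
ω_f = L_i / I_f = 7.874 / 1.065 = 7.396 rad/s.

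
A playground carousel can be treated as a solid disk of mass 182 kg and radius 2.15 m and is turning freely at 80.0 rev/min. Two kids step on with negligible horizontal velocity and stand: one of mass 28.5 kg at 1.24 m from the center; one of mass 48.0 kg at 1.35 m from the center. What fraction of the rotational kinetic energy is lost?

fraction ≈ 0.238

The added mass arrives with no angular momentum about the center, and any external torque about the center is negligible, so the system's angular momentum is conserved.
I_p = ½(182)(2.15)² = 420.6 kg·m².
Added inertia Σmr² = (28.5)(1.24)² + (48.0)(1.35)² = 131.3 kg·m²; I_f = 420.6 + 131.3 = 551.9 kg·m².
ω_f = I_p ω_i / I_f = (420.6)(80.0) / 551.9 = 60.97 rpm.
KE_i = ½(420.6)(8.378 rad/s)² = 14760 J; KE_f = ½(551.9)(6.385)² = 11250 J.
Fraction lost = 0.2379.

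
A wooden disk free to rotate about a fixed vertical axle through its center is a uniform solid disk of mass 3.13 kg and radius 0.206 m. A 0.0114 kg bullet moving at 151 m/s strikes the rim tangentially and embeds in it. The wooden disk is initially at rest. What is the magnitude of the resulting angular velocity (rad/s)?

About the axle the impulsive forces during the collision are internal, so angular momentum about that axis is conserved.
I_p = ½(3.13)(0.206)² = 0.06641 kg·m². Taking the sense of the bullet's angular momentum as positive, L_{bullet} = m v R = (0.0114)(151)(0.206) = 0.3546 kg·m²/s.
L_i = 0 + 0.3546 = 0.3546 kg·m²/s.
After sticking, I_f = I_p + m R² = 0.06641 + (0.0114)(0.206)² = 0.06690 kg·m².
ω_f = L_i / I_f = 0.3546 / 0.06690 = 5.301 rad/s.

|ω_f| ≈ 5.30 rad/s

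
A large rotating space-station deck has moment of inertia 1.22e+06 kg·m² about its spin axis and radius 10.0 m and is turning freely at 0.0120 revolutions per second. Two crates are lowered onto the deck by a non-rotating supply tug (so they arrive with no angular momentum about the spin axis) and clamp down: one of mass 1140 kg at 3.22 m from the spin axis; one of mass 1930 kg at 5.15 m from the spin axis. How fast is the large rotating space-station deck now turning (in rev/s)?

ω_f ≈ 0.0114 rev/s

No external torque acts about the spin axis; L_before = L_after.
Added inertia Σmr² = (1140)(3.22)² + (1930)(5.15)² = 63010 kg·m²; I_f = 1.220e+06 + 63010 = 1.283e+06 kg·m².
ω_f = I_p ω_i / I_f = (1.220e+06)(0.0120) / 1.283e+06 = 0.01141 rev/s.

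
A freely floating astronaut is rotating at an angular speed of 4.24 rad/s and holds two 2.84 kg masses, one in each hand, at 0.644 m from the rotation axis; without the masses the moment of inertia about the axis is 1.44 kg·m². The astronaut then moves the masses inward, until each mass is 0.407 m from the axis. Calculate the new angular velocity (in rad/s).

Angular momentum about the spin axis is conserved since the torque about it is zero.
I₁ = 1.44 + 2(2.84)(0.644)² = 3.796 kg·m²; I₂ = 1.44 + 2(2.84)(0.407)² = 2.381 kg·m².
ω₂ = I₁ω₁ / I₂ = (3.796)(4.24 rad/s) / (2.381) = 6.760 rad/s.

ω₂ ≈ 6.76 rad/s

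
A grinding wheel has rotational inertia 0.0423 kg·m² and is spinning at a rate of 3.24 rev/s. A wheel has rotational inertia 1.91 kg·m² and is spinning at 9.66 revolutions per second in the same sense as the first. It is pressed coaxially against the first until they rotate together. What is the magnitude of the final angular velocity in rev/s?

No external torque acts about the common axis, so total angular momentum is conserved.
Taking A's sense as positive: L = (0.04230)(3.24) + (1.910)(9.66) = 18.59 kg·m²·rev/s.
Combined I = 0.04230 + 1.910 = 1.952 kg·m².
ω_f = L / I = 18.59 / 1.952 = 9.521 rev/s.

|ω_f| ≈ 9.52 rev/s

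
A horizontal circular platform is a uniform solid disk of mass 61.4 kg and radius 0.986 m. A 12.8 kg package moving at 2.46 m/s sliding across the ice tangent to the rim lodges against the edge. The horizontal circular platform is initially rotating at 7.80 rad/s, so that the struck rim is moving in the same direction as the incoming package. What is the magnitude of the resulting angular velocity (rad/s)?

The axle reaction passes through the central axle and exerts no torque about it; angular momentum about the central axle is conserved through the impact.
I_p = ½(61.4)(0.986)² = 29.85 kg·m². Taking the sense of the package's angular momentum as positive, L_{package} = m v R = (12.8)(2.46)(0.986) = 31.05 kg·m²/s.
L_i = +I_p ω_p + m v R = +(29.85)(7.80) + 31.05 = 263.8 kg·m²/s.
After sticking, I_f = I_p + m R² = 29.85 + (12.8)(0.986)² = 42.29 kg·m².
ω_f = L_i / I_f = 263.8 / 42.29 = 6.239 rad/s.

|ω_f| ≈ 6.24 rad/s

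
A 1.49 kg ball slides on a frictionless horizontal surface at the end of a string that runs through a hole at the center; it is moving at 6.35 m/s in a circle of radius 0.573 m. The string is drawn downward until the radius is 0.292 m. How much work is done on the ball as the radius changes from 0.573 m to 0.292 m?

Central (radial) force ⇒ zero torque about the center ⇒ m v r is constant.
v₂ = v₁ r₁ / r₂ = (6.35)(0.573) / (0.292) = 12.46 m/s.
W = ΔKE = ½m(v₂² − v₁²) = 85.64 J.

W ≈ 85.6 J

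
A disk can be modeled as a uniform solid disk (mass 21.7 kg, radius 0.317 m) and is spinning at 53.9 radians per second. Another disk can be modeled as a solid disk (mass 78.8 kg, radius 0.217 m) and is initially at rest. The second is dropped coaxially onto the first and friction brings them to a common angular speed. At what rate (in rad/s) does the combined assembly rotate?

|ω_f| ≈ 20.0 rad/s

The coupling torques are internal; angular momentum about the shared axis is conserved.
Moments of inertia: I_A = ½(21.7)(0.317)² = 1.090 kg·m²; I_B = ½(78.8)(0.217)² = 1.855 kg·m².
Taking A's sense as positive: L = (1.090)(53.9) = 58.77 kg·m²·rad/s.
Combined I = 1.090 + 1.855 = 2.946 kg·m².
ω_f = L / I = 58.77 / 2.946 = 19.95 rad/s.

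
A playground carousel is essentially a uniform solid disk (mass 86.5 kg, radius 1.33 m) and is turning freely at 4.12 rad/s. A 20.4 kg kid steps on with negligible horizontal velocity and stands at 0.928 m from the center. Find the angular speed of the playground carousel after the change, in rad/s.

No external torque acts about the center; L_before = L_after.
I_p = ½(86.5)(1.33)² = 76.50 kg·m².
Added inertia Σmr² = (20.4)(0.928)² = 17.57 kg·m²; I_f = 76.50 + 17.57 = 94.07 kg·m².
ω_f = I_p ω_i / I_f = (76.50)(4.12) / 94.07 = 3.351 rad/s.

ω_f ≈ 3.35 rad/s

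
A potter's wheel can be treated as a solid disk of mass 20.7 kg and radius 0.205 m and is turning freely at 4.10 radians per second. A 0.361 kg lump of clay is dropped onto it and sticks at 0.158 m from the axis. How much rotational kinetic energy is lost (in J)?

No external torque acts about the axis; L_before = L_after.
I_p = ½(20.7)(0.205)² = 0.4350 kg·m².
Added inertia Σmr² = (0.361)(0.158)² = 0.009012 kg·m²; I_f = 0.4350 + 0.009012 = 0.4440 kg·m².
ω_f = I_p ω_i / I_f = (0.4350)(4.10) / 0.4440 = 4.017 rad/s.
KE_i = ½(0.4350)(4.100 rad/s)² = 3.656 J; KE_f = ½(0.4440)(4.017)² = 3.582 J.

energy lost ≈ 0.0742 J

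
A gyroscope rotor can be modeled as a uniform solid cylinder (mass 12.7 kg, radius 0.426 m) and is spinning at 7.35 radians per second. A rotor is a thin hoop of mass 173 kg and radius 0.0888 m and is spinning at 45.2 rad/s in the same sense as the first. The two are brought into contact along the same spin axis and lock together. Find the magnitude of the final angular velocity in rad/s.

|ω_f| ≈ 27.9 rad/s

No external torque acts about the common axis, so total angular momentum is conserved.
Moments of inertia: I_A = ½(12.7)(0.426)² = 1.152 kg·m²; I_B = (173)(0.0888)² = 1.364 kg·m².
Taking A's sense as positive: L = (1.152)(7.35) + (1.364)(45.2) = 70.13 kg·m²·rad/s.
Combined I = 1.152 + 1.364 = 2.517 kg·m².
ω_f = L / I = 70.13 / 2.517 = 27.87 rad/s.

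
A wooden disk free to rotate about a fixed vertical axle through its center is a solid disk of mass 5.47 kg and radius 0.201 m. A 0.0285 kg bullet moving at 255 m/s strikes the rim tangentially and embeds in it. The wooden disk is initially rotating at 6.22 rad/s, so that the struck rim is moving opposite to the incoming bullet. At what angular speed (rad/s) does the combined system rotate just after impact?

|ω_f| ≈ 6.93 rad/s

About the axle the impulsive forces during the collision are internal, so angular momentum about that axis is conserved.
I_p = ½(5.47)(0.201)² = 0.1105 kg·m². Taking the sense of the bullet's angular momentum as positive, L_{bullet} = m v R = (0.0285)(255)(0.201) = 1.461 kg·m²/s.
L_i = −I_p ω_p + m v R = −(0.1105)(6.22) + 1.461 = 0.7735 kg·m²/s.
After sticking, I_f = I_p + m R² = 0.1105 + (0.0285)(0.201)² = 0.1116 kg·m².
ω_f = L_i / I_f = 0.7735 / 0.1116 = 6.928 rad/s.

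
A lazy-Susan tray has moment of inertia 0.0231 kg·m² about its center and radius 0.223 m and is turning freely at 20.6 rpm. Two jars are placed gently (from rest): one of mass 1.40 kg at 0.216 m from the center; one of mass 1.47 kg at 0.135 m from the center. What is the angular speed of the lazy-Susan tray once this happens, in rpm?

ω_f ≈ 4.13 rpm

No external torque acts about the center; L_before = L_after.
Added inertia Σmr² = (1.40)(0.216)² + (1.47)(0.135)² = 0.09211 kg·m²; I_f = 0.02310 + 0.09211 = 0.1152 kg·m².
ω_f = I_p ω_i / I_f = (0.02310)(20.6) / 0.1152 = 4.130 rpm.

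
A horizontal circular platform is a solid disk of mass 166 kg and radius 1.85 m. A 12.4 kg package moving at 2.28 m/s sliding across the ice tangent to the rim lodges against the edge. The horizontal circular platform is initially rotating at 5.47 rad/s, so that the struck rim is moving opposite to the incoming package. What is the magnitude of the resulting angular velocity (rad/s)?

|ω_f| ≈ 4.60 rad/s

The axle reaction passes through the central axle and exerts no torque about it; angular momentum about the central axle is conserved through the impact.
I_p = ½(166)(1.85)² = 284.1 kg·m². Taking the sense of the package's angular momentum as positive, L_{package} = m v R = (12.4)(2.28)(1.85) = 52.30 kg·m²/s.
L_i = −I_p ω_p + m v R = −(284.1)(5.47) + 52.30 = -1502 kg·m²/s.
After sticking, I_f = I_p + m R² = 284.1 + (12.4)(1.85)² = 326.5 kg·m².
ω_f = L_i / I_f = -1502 / 326.5 = -4.599 rad/s.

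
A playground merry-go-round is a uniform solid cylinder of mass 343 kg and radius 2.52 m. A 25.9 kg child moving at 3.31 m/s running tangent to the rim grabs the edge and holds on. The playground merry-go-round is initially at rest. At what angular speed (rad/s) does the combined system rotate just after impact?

About the axle the impulsive forces during the collision are internal, so angular momentum about that axis is conserved.
I_p = ½(343)(2.52)² = 1089 kg·m². Taking the sense of the child's angular momentum as positive, L_{child} = m v R = (25.9)(3.31)(2.52) = 216.0 kg·m²/s.
L_i = 0 + 216.0 = 216.0 kg·m²/s.
After sticking, I_f = I_p + m R² = 1089 + (25.9)(2.52)² = 1254 kg·m².
ω_f = L_i / I_f = 216.0 / 1254 = 0.1723 rad/s.

|ω_f| ≈ 0.172 rad/s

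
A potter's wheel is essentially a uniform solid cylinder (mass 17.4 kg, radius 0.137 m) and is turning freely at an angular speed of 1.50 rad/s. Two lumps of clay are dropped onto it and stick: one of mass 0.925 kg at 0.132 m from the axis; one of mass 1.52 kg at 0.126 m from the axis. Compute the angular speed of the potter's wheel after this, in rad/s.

ω_f ≈ 1.20 rad/s

The added mass arrives with no angular momentum about the axis, and any external torque about the axis is negligible, so the system's angular momentum is conserved.
I_p = ½(17.4)(0.137)² = 0.1633 kg·m².
Added inertia Σmr² = (0.925)(0.132)² + (1.52)(0.126)² = 0.04025 kg·m²; I_f = 0.1633 + 0.04025 = 0.2035 kg·m².
ω_f = I_p ω_i / I_f = (0.1633)(1.50) / 0.2035 = 1.203 rad/s.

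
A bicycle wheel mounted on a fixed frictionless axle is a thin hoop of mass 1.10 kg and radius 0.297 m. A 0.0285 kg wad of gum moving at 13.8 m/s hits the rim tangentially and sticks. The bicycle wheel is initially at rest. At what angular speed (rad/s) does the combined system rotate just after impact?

|ω_f| ≈ 1.17 rad/s

The axle reaction passes through the axle and exerts no torque about it; angular momentum about the axle is conserved through the impact.
I_p = (1.10)(0.297)² = 0.09703 kg·m². Taking the sense of the wad of gum's angular momentum as positive, L_{wad} = m v R = (0.0285)(13.8)(0.297) = 0.1168 kg·m²/s.
L_i = 0 + 0.1168 = 0.1168 kg·m²/s.
After sticking, I_f = I_p + m R² = 0.09703 + (0.0285)(0.297)² = 0.09954 kg·m².
ω_f = L_i / I_f = 0.1168 / 0.09954 = 1.173 rad/s.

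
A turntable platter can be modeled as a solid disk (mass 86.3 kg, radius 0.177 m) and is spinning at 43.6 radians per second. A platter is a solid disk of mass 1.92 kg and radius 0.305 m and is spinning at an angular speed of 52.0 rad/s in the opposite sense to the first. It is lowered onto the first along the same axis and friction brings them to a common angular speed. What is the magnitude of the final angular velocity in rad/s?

|ω_f| ≈ 37.7 rad/s

The coupling torques are internal; angular momentum about the shared axis is conserved.
Moments of inertia: I_A = ½(86.3)(0.177)² = 1.352 kg·m²; I_B = ½(1.92)(0.305)² = 0.08930 kg·m².
Taking A's sense as positive: L = (1.352)(43.6) − (0.08930)(52.0) = 54.30 kg·m²·rad/s.
Combined I = 1.352 + 0.08930 = 1.441 kg·m².
ω_f = L / I = 54.30 / 1.441 = 37.68 rad/s.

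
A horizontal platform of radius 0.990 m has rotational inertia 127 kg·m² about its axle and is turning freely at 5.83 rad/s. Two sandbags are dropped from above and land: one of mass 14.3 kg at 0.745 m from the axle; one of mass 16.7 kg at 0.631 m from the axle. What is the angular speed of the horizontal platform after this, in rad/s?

ω_f ≈ 5.23 rad/s

No external torque acts about the axle; L_before = L_after.
Added inertia Σmr² = (14.3)(0.745)² + (16.7)(0.631)² = 14.59 kg·m²; I_f = 127.0 + 14.59 = 141.6 kg·m².
ω_f = I_p ω_i / I_f = (127.0)(5.83) / 141.6 = 5.229 rad/s.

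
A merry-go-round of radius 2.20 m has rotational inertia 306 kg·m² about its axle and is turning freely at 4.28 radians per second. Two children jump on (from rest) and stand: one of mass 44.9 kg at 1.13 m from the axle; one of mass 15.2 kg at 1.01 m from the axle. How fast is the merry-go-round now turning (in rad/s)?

The added mass arrives with no angular momentum about the axle, and any external torque about the axle is negligible, so the system's angular momentum is conserved.
Added inertia Σmr² = (44.9)(1.13)² + (15.2)(1.01)² = 72.84 kg·m²; I_f = 306.0 + 72.84 = 378.8 kg·m².
ω_f = I_p ω_i / I_f = (306.0)(4.28) / 378.8 = 3.457 rad/s.

ω_f ≈ 3.46 rad/s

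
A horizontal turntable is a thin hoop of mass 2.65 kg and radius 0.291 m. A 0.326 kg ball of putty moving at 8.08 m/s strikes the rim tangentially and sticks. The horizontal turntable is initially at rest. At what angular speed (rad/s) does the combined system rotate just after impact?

About the axle the impulsive forces during the collision are internal, so angular momentum about that axis is conserved.
I_p = (2.65)(0.291)² = 0.2244 kg·m². Taking the sense of the ball of putty's angular momentum as positive, L_{ball} = m v R = (0.326)(8.08)(0.291) = 0.7665 kg·m²/s.
L_i = 0 + 0.7665 = 0.7665 kg·m²/s.
After sticking, I_f = I_p + m R² = 0.2244 + (0.326)(0.291)² = 0.2520 kg·m².
ω_f = L_i / I_f = 0.7665 / 0.2520 = 3.042 rad/s.

|ω_f| ≈ 3.04 rad/s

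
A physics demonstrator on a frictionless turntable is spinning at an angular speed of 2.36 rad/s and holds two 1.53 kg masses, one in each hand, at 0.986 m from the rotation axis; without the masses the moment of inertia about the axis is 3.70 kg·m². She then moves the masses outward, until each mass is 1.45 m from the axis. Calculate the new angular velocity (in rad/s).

ω₂ ≈ 1.55 rad/s

No external torque acts about the spin axis, so angular momentum is conserved.
I₁ = 3.70 + 2(1.53)(0.986)² = 6.675 kg·m²; I₂ = 3.70 + 2(1.53)(1.45)² = 10.13 kg·m².
ω₂ = I₁ω₁ / I₂ = (6.675)(2.36 rad/s) / (10.13) = 1.555 rad/s.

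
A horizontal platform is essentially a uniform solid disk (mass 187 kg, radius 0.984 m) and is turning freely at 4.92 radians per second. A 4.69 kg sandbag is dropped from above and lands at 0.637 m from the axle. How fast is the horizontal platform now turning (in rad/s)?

The added mass arrives with no angular momentum about the axle, and any external torque about the axle is negligible, so the system's angular momentum is conserved.
I_p = ½(187)(0.984)² = 90.53 kg·m².
Added inertia Σmr² = (4.69)(0.637)² = 1.903 kg·m²; I_f = 90.53 + 1.903 = 92.43 kg·m².
ω_f = I_p ω_i / I_f = (90.53)(4.92) / 92.43 = 4.819 rad/s.

ω_f ≈ 4.82 rad/s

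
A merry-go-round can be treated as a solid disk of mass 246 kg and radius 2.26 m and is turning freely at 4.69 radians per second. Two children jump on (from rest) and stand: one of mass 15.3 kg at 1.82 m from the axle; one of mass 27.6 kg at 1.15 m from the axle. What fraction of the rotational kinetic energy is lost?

fraction ≈ 0.122

No external torque acts about the axle; L_before = L_after.
I_p = ½(246)(2.26)² = 628.2 kg·m².
Added inertia Σmr² = (15.3)(1.82)² + (27.6)(1.15)² = 87.18 kg·m²; I_f = 628.2 + 87.18 = 715.4 kg·m².
ω_f = I_p ω_i / I_f = (628.2)(4.69) / 715.4 = 4.118 rad/s.
KE_i = ½(628.2)(4.690 rad/s)² = 6909 J; KE_f = ½(715.4)(4.118)² = 6067 J.
Fraction lost = 0.1219.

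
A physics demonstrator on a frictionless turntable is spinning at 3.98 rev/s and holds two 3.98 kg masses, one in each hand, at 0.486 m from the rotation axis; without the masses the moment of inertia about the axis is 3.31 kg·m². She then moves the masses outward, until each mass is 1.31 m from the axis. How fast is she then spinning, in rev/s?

With no external torque about the axis, L is conserved: I₁ω₁ = I₂ω₂.
I₁ = 3.31 + 2(3.98)(0.486)² = 5.190 kg·m²; I₂ = 3.31 + 2(3.98)(1.31)² = 16.97 kg·m².
ω₂ = I₁ω₁ / I₂ = (5.190)(3.98 rev/s) / (16.97) = 1.217 rev/s.

ω₂ ≈ 1.22 rev/s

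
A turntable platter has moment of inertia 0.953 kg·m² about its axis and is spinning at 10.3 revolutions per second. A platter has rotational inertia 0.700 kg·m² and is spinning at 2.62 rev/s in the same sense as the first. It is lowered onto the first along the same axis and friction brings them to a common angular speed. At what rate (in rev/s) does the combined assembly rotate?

|ω_f| ≈ 7.05 rev/s

No external torque acts about the common axis, so total angular momentum is conserved.
Taking A's sense as positive: L = (0.9530)(10.3) + (0.7000)(2.62) = 11.65 kg·m²·rev/s.
Combined I = 0.9530 + 0.7000 = 1.653 kg·m².
ω_f = L / I = 11.65 / 1.653 = 7.048 rev/s.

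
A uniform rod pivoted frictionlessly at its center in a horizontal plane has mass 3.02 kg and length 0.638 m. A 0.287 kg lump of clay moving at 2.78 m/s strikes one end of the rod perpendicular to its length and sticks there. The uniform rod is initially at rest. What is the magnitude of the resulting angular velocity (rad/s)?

|ω_f| ≈ 1.93 rad/s

The axle reaction passes through the pivot and exerts no torque about it; angular momentum about the pivot is conserved through the impact.
I_p = (1/12)(3.02)(0.638)² = 0.1024 kg·m². Taking the sense of the lump of clay's angular momentum as positive, L_{lump} = m v R = (0.287)(2.78)(0.638/2) = 0.2545 kg·m²/s.
L_i = 0 + 0.2545 = 0.2545 kg·m²/s.
After sticking, I_f = I_p + m R² = 0.1024 + (0.287)(0.638/2)² = 0.1316 kg·m².
ω_f = L_i / I_f = 0.2545 / 0.1316 = 1.933 rad/s.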